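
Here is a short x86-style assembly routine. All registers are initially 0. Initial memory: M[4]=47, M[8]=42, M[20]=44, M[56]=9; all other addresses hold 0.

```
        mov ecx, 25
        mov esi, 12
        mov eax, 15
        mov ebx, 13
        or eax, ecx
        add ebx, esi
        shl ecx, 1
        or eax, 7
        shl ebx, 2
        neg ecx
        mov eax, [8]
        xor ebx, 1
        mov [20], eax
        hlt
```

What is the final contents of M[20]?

after mov ecx, 25: ecx=25
after mov esi, 12: esi=12
after mov eax, 15: eax=15
after mov ebx, 13: ebx=13
after or eax, ecx: eax=15|25=31
after add ebx, esi: ebx=13+12=25
after shl ecx, 1: ecx=25<<1=50
after or eax, 7: eax=31|7=31
after shl ebx, 2: ebx=25<<2=100
after neg ecx: ecx=-(50)=-50
after mov eax, [8]: eax=M[8]=42
after xor ebx, 1: ebx=100^1=101
mov [20], eax → M[20]=42
halt.

42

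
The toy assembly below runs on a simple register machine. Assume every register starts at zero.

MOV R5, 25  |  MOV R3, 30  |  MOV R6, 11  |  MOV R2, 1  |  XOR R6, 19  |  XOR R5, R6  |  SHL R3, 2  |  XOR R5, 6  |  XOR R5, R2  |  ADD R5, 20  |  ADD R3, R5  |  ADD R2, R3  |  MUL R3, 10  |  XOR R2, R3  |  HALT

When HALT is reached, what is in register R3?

R5=25
R3=30
R6=11
R2=1
R6=11^19=24
R5=25^24=1
R3=30<<2=120
R5=1^6=7
R5=7^1=6
R5=6+20=26
R3=120+26=146
R2=1+146=147
R3=146*10=1460
R2=147^1460=1319
halt.

1460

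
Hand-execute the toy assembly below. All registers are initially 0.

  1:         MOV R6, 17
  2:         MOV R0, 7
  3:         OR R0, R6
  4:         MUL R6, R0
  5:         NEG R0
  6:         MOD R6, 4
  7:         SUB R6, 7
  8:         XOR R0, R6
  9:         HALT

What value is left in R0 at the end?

R6=17
R0=7
R0=7|17=23
R6=17*23=391
R0=-(23)=-23
R6=391%4=3
R6=3-7=-4
R0=(-23)^(-4)=21
halt.

21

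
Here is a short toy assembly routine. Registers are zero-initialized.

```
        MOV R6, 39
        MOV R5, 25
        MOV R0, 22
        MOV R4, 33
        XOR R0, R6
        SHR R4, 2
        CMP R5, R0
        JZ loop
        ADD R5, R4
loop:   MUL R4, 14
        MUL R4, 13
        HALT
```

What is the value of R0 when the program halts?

49

R6=39
R5=25
R0=22
R4=33
R0=22^39=49
R4=33>>2=8
CMP R5, R0  (cmp 25,49)
JZ loop: not taken
R5=25+8=33
R4=8*14=112
R4=112*13=1456
halt.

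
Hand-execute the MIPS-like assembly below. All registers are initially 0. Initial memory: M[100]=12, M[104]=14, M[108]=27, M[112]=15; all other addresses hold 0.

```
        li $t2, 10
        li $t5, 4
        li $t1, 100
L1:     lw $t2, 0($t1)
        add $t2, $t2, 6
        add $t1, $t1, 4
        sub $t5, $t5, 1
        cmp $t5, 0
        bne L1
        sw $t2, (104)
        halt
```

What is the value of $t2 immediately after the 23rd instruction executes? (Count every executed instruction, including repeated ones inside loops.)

21

li $t2, 10 → $t2=10
li $t5, 4 → $t5=4
li $t1, 100 → $t1=100
lw $t2, 0($t1) → $t2=M[100]=12
add $t2, $t2, 6 → $t2=12+6=18
add $t1, $t1, 4 → $t1=100+4=104
sub $t5, $t5, 1 → $t5=4-1=3
cmp $t5, 0  (cmp 3,0)
bne L1: taken
lw $t2, 0($t1) → $t2=M[104]=14
add $t2, $t2, 6 → $t2=14+6=20
add $t1, $t1, 4 → $t1=104+4=108
sub $t5, $t5, 1 → $t5=3-1=2
cmp $t5, 0  (cmp 2,0)
bne L1: taken
lw $t2, 0($t1) → $t2=M[108]=27
add $t2, $t2, 6 → $t2=27+6=33
add $t1, $t1, 4 → $t1=108+4=112
sub $t5, $t5, 1 → $t5=2-1=1
cmp $t5, 0  (cmp 1,0)
bne L1: taken
lw $t2, 0($t1) → $t2=M[112]=15
add $t2, $t2, 6 → $t2=15+6=21
After step 23: $t2 = 21.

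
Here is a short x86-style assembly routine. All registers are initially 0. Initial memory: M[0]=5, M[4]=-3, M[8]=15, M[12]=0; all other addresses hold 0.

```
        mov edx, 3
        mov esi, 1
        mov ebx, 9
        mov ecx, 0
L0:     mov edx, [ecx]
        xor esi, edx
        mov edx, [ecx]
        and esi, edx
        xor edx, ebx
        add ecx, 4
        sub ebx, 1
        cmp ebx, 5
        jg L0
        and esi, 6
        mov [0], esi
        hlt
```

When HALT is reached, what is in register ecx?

edx=3
esi=1
ebx=9
ecx=0
edx=M[0]=5
esi=1^5=4
edx=M[0]=5
esi=4&5=4
edx=5^9=12
ecx=0+4=4
ebx=9-1=8
cmp ebx, 5  (cmp 8,5)
jg L0: taken
edx=M[4]=-3
esi=4^(-3)=-7
edx=M[4]=-3
esi=(-7)&(-3)=-7
edx=(-3)^8=-11
ecx=4+4=8
ebx=8-1=7
cmp ebx, 5  (cmp 7,5)
jg L0: taken
edx=M[8]=15
esi=(-7)^15=-10
edx=M[8]=15
esi=(-10)&15=6
edx=15^7=8
ecx=8+4=12
ebx=7-1=6
cmp ebx, 5  (cmp 6,5)
jg L0: taken
edx=M[12]=0
esi=6^0=6
edx=M[12]=0
esi=6&0=0
edx=0^6=6
ecx=12+4=16
ebx=6-1=5
cmp ebx, 5  (cmp 5,5)
jg L0: not taken
esi=0&6=0
mov [0], esi → M[0]=0
halt.

16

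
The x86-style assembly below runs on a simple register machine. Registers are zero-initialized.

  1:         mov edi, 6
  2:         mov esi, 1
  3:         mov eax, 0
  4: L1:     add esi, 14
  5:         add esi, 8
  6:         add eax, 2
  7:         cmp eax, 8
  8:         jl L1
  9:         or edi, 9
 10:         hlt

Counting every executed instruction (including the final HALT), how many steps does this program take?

after mov edi, 6: edi=6
after mov esi, 1: esi=1
after mov eax, 0: eax=0
after add esi, 14: esi=1+14=15
after add esi, 8: esi=15+8=23
after add eax, 2: eax=0+2=2
cmp eax, 8  (cmp 2,8)
jl L1: taken
after add esi, 14: esi=23+14=37
after add esi, 8: esi=37+8=45
after add eax, 2: eax=2+2=4
cmp eax, 8  (cmp 4,8)
jl L1: taken
after add esi, 14: esi=45+14=59
after add esi, 8: esi=59+8=67
after add eax, 2: eax=4+2=6
cmp eax, 8  (cmp 6,8)
jl L1: taken
after add esi, 14: esi=67+14=81
after add esi, 8: esi=81+8=89
after add eax, 2: eax=6+2=8
cmp eax, 8  (cmp 8,8)
jl L1: not taken
after or edi, 9: edi=6|9=15
halt.
Total executed instructions: 25.

25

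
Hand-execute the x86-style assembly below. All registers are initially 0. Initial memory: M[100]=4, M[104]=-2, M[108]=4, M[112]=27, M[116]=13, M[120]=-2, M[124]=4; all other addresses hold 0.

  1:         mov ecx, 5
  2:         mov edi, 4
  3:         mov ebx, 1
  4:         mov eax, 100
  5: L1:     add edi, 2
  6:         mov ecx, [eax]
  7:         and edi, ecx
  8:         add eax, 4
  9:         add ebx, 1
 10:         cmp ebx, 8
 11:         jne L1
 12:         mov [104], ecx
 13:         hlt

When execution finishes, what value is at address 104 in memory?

4

mov ecx, 5 → ecx=5
mov edi, 4 → edi=4
mov ebx, 1 → ebx=1
mov eax, 100 → eax=100
add edi, 2 → edi=4+2=6
mov ecx, [eax] → ecx=M[100]=4
and edi, ecx → edi=6&4=4
add eax, 4 → eax=100+4=104
add ebx, 1 → ebx=1+1=2
cmp ebx, 8  (cmp 2,8)
jne L1: taken
add edi, 2 → edi=4+2=6
mov ecx, [eax] → ecx=M[104]=-2
and edi, ecx → edi=6&(-2)=6
add eax, 4 → eax=104+4=108
add ebx, 1 → ebx=2+1=3
cmp ebx, 8  (cmp 3,8)
jne L1: taken
add edi, 2 → edi=6+2=8
mov ecx, [eax] → ecx=M[108]=4
and edi, ecx → edi=8&4=0
add eax, 4 → eax=108+4=112
add ebx, 1 → ebx=3+1=4
cmp ebx, 8  (cmp 4,8)
jne L1: taken
add edi, 2 → edi=0+2=2
mov ecx, [eax] → ecx=M[112]=27
and edi, ecx → edi=2&27=2
add eax, 4 → eax=112+4=116
add ebx, 1 → ebx=4+1=5
cmp ebx, 8  (cmp 5,8)
jne L1: taken
add edi, 2 → edi=2+2=4
mov ecx, [eax] → ecx=M[116]=13
and edi, ecx → edi=4&13=4
add eax, 4 → eax=116+4=120
add ebx, 1 → ebx=5+1=6
cmp ebx, 8  (cmp 6,8)
jne L1: taken
add edi, 2 → edi=4+2=6
mov ecx, [eax] → ecx=M[120]=-2
and edi, ecx → edi=6&(-2)=6
add eax, 4 → eax=120+4=124
add ebx, 1 → ebx=6+1=7
cmp ebx, 8  (cmp 7,8)
jne L1: taken
add edi, 2 → edi=6+2=8
mov ecx, [eax] → ecx=M[124]=4
and edi, ecx → edi=8&4=0
add eax, 4 → eax=124+4=128
add ebx, 1 → ebx=7+1=8
cmp ebx, 8  (cmp 8,8)
jne L1: not taken
mov [104], ecx → M[104]=4
halt.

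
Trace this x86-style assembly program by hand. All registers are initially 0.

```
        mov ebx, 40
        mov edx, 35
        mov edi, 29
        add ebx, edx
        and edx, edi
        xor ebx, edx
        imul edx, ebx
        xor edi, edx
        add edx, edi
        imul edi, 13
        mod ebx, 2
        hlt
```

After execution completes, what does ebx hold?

mov ebx, 40 → ebx=40
mov edx, 35 → edx=35
mov edi, 29 → edi=29
add ebx, edx → ebx=40+35=75
and edx, edi → edx=35&29=1
xor ebx, edx → ebx=75^1=74
imul edx, ebx → edx=1*74=74
xor edi, edx → edi=29^74=87
add edx, edi → edx=74+87=161
imul edi, 13 → edi=87*13=1131
mod ebx, 2 → ebx=74%2=0
halt.

0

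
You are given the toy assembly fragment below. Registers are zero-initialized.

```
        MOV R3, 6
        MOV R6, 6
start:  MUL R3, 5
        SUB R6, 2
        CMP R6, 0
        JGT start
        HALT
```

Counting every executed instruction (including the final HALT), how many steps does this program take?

after MOV R3, 6: R3=6
after MOV R6, 6: R6=6
after MUL R3, 5: R3=6*5=30
after SUB R6, 2: R6=6-2=4
CMP R6, 0  (cmp 4,0)
JGT start: taken
after MUL R3, 5: R3=30*5=150
after SUB R6, 2: R6=4-2=2
CMP R6, 0  (cmp 2,0)
JGT start: taken
after MUL R3, 5: R3=150*5=750
after SUB R6, 2: R6=2-2=0
CMP R6, 0  (cmp 0,0)
JGT start: not taken
halt.
Total executed instructions: 15.

15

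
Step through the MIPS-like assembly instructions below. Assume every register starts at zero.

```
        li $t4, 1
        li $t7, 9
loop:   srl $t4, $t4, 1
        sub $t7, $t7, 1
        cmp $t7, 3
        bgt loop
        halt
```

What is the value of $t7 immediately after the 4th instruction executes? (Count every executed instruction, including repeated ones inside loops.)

after li $t4, 1: $t4=1
after li $t7, 9: $t7=9
after srl $t4, $t4, 1: $t4=1>>1=0
after sub $t7, $t7, 1: $t7=9-1=8
After step 4: $t7 = 8.

8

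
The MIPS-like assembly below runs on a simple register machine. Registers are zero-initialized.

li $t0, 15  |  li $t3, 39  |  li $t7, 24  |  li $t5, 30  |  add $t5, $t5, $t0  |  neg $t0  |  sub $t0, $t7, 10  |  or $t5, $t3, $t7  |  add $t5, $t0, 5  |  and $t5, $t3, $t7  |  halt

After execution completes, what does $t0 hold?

14

li $t0, 15 → $t0=15
li $t3, 39 → $t3=39
li $t7, 24 → $t7=24
li $t5, 30 → $t5=30
add $t5, $t5, $t0 → $t5=30+15=45
neg $t0 → $t0=-(15)=-15
sub $t0, $t7, 10 → $t0=24-10=14
or $t5, $t3, $t7 → $t5=39|24=63
add $t5, $t0, 5 → $t5=14+5=19
and $t5, $t3, $t7 → $t5=39&24=0
halt.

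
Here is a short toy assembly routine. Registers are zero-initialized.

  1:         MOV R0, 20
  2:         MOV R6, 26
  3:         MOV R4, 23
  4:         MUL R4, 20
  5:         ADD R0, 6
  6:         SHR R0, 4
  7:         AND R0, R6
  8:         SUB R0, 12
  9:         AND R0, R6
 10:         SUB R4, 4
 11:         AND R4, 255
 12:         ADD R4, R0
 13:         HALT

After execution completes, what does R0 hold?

MOV R0, 20 → R0=20
MOV R6, 26 → R6=26
MOV R4, 23 → R4=23
MUL R4, 20 → R4=23*20=460
ADD R0, 6 → R0=20+6=26
SHR R0, 4 → R0=26>>4=1
AND R0, R6 → R0=1&26=0
SUB R0, 12 → R0=0-12=-12
AND R0, R6 → R0=(-12)&26=16
SUB R4, 4 → R4=460-4=456
AND R4, 255 → R4=456&255=200
ADD R4, R0 → R4=200+16=216
halt.

16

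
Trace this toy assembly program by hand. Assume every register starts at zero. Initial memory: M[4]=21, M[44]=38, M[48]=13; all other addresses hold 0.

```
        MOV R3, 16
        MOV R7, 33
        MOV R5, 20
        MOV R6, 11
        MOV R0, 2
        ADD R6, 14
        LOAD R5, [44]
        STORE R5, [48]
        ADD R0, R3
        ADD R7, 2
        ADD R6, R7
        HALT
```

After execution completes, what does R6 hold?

MOV R3, 16 → R3=16
MOV R7, 33 → R7=33
MOV R5, 20 → R5=20
MOV R6, 11 → R6=11
MOV R0, 2 → R0=2
ADD R6, 14 → R6=11+14=25
LOAD R5, [44] → R5=M[44]=38
STORE R5, [48] → M[48]=38
ADD R0, R3 → R0=2+16=18
ADD R7, 2 → R7=33+2=35
ADD R6, R7 → R6=25+35=60
halt.

60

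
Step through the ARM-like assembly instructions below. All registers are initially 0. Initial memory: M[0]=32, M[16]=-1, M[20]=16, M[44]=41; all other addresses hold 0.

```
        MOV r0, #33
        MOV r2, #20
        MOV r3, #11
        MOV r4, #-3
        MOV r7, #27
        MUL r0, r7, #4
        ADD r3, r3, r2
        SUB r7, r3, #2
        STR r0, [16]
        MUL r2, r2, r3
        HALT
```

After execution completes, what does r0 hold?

after MOV r0, #33: r0=33
after MOV r2, #20: r2=20
after MOV r3, #11: r3=11
after MOV r4, #-3: r4=-3
after MOV r7, #27: r7=27
after MUL r0, r7, #4: r0=27*4=108
after ADD r3, r3, r2: r3=11+20=31
after SUB r7, r3, #2: r7=31-2=29
STR r0, [16] → M[16]=108
after MUL r2, r2, r3: r2=20*31=620
halt.

108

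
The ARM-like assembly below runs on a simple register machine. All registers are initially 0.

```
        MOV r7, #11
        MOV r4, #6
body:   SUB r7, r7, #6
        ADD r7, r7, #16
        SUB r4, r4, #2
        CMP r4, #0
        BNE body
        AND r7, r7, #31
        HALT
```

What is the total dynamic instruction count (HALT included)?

r7=11
r4=6
r7=11-6=5
r7=5+16=21
r4=6-2=4
CMP r4, #0  (cmp 4,0)
BNE body: taken
r7=21-6=15
r7=15+16=31
r4=4-2=2
CMP r4, #0  (cmp 2,0)
BNE body: taken
r7=31-6=25
r7=25+16=41
r4=2-2=0
CMP r4, #0  (cmp 0,0)
BNE body: not taken
r7=41&31=9
halt.
Total executed instructions: 19.

19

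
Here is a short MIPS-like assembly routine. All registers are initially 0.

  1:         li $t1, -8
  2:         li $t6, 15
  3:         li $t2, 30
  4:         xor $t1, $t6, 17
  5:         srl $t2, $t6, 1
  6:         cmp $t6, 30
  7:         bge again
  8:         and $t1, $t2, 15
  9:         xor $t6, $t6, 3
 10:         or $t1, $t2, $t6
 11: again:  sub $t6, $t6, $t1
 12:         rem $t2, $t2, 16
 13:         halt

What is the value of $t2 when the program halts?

7

$t1=-8
$t6=15
$t2=30
$t1=15^17=30
$t2=15>>1=7
cmp $t6, 30  (cmp 15,30)
bge again: not taken
$t1=7&15=7
$t6=15^3=12
$t1=7|12=15
$t6=12-15=-3
$t2=7%16=7
halt.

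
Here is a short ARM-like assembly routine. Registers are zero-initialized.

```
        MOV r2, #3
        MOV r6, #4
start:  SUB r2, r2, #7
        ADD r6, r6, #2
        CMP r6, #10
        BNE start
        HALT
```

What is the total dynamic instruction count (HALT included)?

r2=3
r6=4
r2=3-7=-4
r6=4+2=6
CMP r6, #10  (cmp 6,10)
BNE start: taken
r2=(-4)-7=-11
r6=6+2=8
CMP r6, #10  (cmp 8,10)
BNE start: taken
r2=(-11)-7=-18
r6=8+2=10
CMP r6, #10  (cmp 10,10)
BNE start: not taken
halt.
Total executed instructions: 15.

15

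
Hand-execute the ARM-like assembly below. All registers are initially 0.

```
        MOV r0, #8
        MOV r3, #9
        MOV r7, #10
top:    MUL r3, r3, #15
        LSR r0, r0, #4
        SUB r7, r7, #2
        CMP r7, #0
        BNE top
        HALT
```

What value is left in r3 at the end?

r0=8
r3=9
r7=10
r3=9*15=135
r0=8>>4=0
r7=10-2=8
CMP r7, #0  (cmp 8,0)
BNE top: taken
r3=135*15=2025
r0=0>>4=0
r7=8-2=6
CMP r7, #0  (cmp 6,0)
BNE top: taken
r3=2025*15=30375
r0=0>>4=0
r7=6-2=4
CMP r7, #0  (cmp 4,0)
BNE top: taken
r3=30375*15=455625
r0=0>>4=0
r7=4-2=2
CMP r7, #0  (cmp 2,0)
BNE top: taken
r3=455625*15=6834375
r0=0>>4=0
r7=2-2=0
CMP r7, #0  (cmp 0,0)
BNE top: not taken
halt.

6834375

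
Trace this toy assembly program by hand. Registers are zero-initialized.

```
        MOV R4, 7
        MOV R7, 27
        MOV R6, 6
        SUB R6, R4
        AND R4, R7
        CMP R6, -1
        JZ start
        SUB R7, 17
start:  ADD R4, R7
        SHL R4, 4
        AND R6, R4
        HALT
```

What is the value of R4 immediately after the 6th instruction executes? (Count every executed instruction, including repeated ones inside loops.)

MOV R4, 7 → R4=7
MOV R7, 27 → R7=27
MOV R6, 6 → R6=6
SUB R6, R4 → R6=6-7=-1
AND R4, R7 → R4=7&27=3
CMP R6, -1  (cmp -1,-1)
After step 6: R4 = 3.

3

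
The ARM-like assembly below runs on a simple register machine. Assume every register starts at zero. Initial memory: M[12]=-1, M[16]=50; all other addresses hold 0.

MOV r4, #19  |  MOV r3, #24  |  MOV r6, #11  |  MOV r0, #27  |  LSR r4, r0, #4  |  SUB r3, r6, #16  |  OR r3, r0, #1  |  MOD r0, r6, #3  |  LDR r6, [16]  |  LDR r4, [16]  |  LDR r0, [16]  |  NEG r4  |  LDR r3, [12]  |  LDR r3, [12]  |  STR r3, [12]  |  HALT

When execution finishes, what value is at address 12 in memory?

-1

MOV r4, #19 → r4=19
MOV r3, #24 → r3=24
MOV r6, #11 → r6=11
MOV r0, #27 → r0=27
LSR r4, r0, #4 → r4=27>>4=1
SUB r3, r6, #16 → r3=11-16=-5
OR r3, r0, #1 → r3=27|1=27
MOD r0, r6, #3 → r0=11%3=2
LDR r6, [16] → r6=M[16]=50
LDR r4, [16] → r4=M[16]=50
LDR r0, [16] → r0=M[16]=50
NEG r4 → r4=-(50)=-50
LDR r3, [12] → r3=M[12]=-1
LDR r3, [12] → r3=M[12]=-1
STR r3, [12] → M[12]=-1
halt.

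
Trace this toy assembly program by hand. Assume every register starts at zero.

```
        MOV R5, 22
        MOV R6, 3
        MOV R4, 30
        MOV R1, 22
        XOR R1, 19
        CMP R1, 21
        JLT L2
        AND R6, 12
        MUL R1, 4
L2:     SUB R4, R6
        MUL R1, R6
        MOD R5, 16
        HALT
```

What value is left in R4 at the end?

27

R5=22
R6=3
R4=30
R1=22
R1=22^19=5
CMP R1, 21  (cmp 5,21)
JLT L2: taken
R4=30-3=27
R1=5*3=15
R5=22%16=6
halt.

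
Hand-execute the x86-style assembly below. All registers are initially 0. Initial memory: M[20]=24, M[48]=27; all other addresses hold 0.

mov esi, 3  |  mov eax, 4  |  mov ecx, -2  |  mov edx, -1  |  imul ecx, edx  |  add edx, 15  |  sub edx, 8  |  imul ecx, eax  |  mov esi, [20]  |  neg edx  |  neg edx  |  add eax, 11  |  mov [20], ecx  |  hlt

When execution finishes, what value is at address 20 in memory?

after mov esi, 3: esi=3
after mov eax, 4: eax=4
after mov ecx, -2: ecx=-2
after mov edx, -1: edx=-1
after imul ecx, edx: ecx=(-2)*(-1)=2
after add edx, 15: edx=(-1)+15=14
after sub edx, 8: edx=14-8=6
after imul ecx, eax: ecx=2*4=8
after mov esi, [20]: esi=M[20]=24
after neg edx: edx=-(6)=-6
after neg edx: edx=-(-6)=6
after add eax, 11: eax=4+11=15
mov [20], ecx → M[20]=8
halt.

8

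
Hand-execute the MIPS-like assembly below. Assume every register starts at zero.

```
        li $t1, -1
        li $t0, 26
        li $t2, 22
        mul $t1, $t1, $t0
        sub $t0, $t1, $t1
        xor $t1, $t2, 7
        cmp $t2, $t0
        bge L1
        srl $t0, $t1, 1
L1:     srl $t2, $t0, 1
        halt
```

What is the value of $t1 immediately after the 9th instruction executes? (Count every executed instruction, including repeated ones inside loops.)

17

after li $t1, -1: $t1=-1
after li $t0, 26: $t0=26
after li $t2, 22: $t2=22
after mul $t1, $t1, $t0: $t1=(-1)*26=-26
after sub $t0, $t1, $t1: $t0=(-26)-(-26)=0
after xor $t1, $t2, 7: $t1=22^7=17
cmp $t2, $t0  (cmp 22,0)
bge L1: taken
after srl $t2, $t0, 1: $t2=0>>1=0
After step 9: $t1 = 17.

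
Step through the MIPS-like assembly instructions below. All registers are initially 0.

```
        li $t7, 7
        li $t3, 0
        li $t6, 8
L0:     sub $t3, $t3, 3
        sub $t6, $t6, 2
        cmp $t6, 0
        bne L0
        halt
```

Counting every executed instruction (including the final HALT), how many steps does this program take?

20

li $t7, 7 → $t7=7
li $t3, 0 → $t3=0
li $t6, 8 → $t6=8
sub $t3, $t3, 3 → $t3=0-3=-3
sub $t6, $t6, 2 → $t6=8-2=6
cmp $t6, 0  (cmp 6,0)
bne L0: taken
sub $t3, $t3, 3 → $t3=(-3)-3=-6
sub $t6, $t6, 2 → $t6=6-2=4
cmp $t6, 0  (cmp 4,0)
bne L0: taken
sub $t3, $t3, 3 → $t3=(-6)-3=-9
sub $t6, $t6, 2 → $t6=4-2=2
cmp $t6, 0  (cmp 2,0)
bne L0: taken
sub $t3, $t3, 3 → $t3=(-9)-3=-12
sub $t6, $t6, 2 → $t6=2-2=0
cmp $t6, 0  (cmp 0,0)
bne L0: not taken
halt.
Total executed instructions: 20.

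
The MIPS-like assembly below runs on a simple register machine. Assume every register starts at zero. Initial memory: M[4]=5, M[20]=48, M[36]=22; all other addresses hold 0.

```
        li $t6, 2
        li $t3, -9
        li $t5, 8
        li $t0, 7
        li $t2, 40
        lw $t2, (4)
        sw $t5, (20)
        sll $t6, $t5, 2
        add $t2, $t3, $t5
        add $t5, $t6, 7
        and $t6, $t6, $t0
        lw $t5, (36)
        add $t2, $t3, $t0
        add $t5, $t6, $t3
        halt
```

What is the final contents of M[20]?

8

$t6=2
$t3=-9
$t5=8
$t0=7
$t2=40
$t2=M[4]=5
sw $t5, (20) → M[20]=8
$t6=8<<2=32
$t2=(-9)+8=-1
$t5=32+7=39
$t6=32&7=0
$t5=M[36]=22
$t2=(-9)+7=-2
$t5=0+(-9)=-9
halt.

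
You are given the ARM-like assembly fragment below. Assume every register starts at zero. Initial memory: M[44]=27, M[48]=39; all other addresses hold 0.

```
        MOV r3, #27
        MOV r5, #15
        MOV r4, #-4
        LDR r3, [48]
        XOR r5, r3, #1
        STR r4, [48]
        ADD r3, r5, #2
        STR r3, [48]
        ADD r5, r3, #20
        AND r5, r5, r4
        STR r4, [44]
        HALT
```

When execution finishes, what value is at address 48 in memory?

after MOV r3, #27: r3=27
after MOV r5, #15: r5=15
after MOV r4, #-4: r4=-4
after LDR r3, [48]: r3=M[48]=39
after XOR r5, r3, #1: r5=39^1=38
STR r4, [48] → M[48]=-4
after ADD r3, r5, #2: r3=38+2=40
STR r3, [48] → M[48]=40
after ADD r5, r3, #20: r5=40+20=60
after AND r5, r5, r4: r5=60&(-4)=60
STR r4, [44] → M[44]=-4
halt.

40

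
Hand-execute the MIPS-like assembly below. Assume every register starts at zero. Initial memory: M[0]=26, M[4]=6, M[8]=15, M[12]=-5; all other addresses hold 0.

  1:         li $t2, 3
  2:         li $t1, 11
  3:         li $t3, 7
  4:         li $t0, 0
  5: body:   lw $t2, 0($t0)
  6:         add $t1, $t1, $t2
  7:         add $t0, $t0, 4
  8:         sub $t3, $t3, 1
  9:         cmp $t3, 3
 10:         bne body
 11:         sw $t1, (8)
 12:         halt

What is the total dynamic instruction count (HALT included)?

30

after li $t2, 3: $t2=3
after li $t1, 11: $t1=11
after li $t3, 7: $t3=7
after li $t0, 0: $t0=0
after lw $t2, 0($t0): $t2=M[0]=26
after add $t1, $t1, $t2: $t1=11+26=37
after add $t0, $t0, 4: $t0=0+4=4
after sub $t3, $t3, 1: $t3=7-1=6
cmp $t3, 3  (cmp 6,3)
bne body: taken
after lw $t2, 0($t0): $t2=M[4]=6
after add $t1, $t1, $t2: $t1=37+6=43
after add $t0, $t0, 4: $t0=4+4=8
after sub $t3, $t3, 1: $t3=6-1=5
cmp $t3, 3  (cmp 5,3)
bne body: taken
after lw $t2, 0($t0): $t2=M[8]=15
after add $t1, $t1, $t2: $t1=43+15=58
after add $t0, $t0, 4: $t0=8+4=12
after sub $t3, $t3, 1: $t3=5-1=4
cmp $t3, 3  (cmp 4,3)
bne body: taken
after lw $t2, 0($t0): $t2=M[12]=-5
after add $t1, $t1, $t2: $t1=58+(-5)=53
after add $t0, $t0, 4: $t0=12+4=16
after sub $t3, $t3, 1: $t3=4-1=3
cmp $t3, 3  (cmp 3,3)
bne body: not taken
sw $t1, (8) → M[8]=53
halt.
Total executed instructions: 30.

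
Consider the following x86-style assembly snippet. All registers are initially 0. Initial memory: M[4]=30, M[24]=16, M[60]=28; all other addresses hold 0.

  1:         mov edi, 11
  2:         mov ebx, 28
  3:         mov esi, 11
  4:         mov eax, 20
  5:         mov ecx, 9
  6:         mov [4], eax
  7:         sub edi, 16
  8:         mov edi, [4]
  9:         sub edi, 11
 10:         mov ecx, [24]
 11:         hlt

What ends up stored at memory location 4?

20

mov edi, 11 → edi=11
mov ebx, 28 → ebx=28
mov esi, 11 → esi=11
mov eax, 20 → eax=20
mov ecx, 9 → ecx=9
mov [4], eax → M[4]=20
sub edi, 16 → edi=11-16=-5
mov edi, [4] → edi=M[4]=20
sub edi, 11 → edi=20-11=9
mov ecx, [24] → ecx=M[24]=16
halt.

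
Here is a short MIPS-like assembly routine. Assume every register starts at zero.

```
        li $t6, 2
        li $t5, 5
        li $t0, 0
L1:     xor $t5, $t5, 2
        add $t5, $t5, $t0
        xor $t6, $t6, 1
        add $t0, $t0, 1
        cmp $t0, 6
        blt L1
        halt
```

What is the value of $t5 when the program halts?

16

after li $t6, 2: $t6=2
after li $t5, 5: $t5=5
after li $t0, 0: $t0=0
after xor $t5, $t5, 2: $t5=5^2=7
after add $t5, $t5, $t0: $t5=7+0=7
after xor $t6, $t6, 1: $t6=2^1=3
after add $t0, $t0, 1: $t0=0+1=1
cmp $t0, 6  (cmp 1,6)
blt L1: taken
after xor $t5, $t5, 2: $t5=7^2=5
after add $t5, $t5, $t0: $t5=5+1=6
after xor $t6, $t6, 1: $t6=3^1=2
after add $t0, $t0, 1: $t0=1+1=2
cmp $t0, 6  (cmp 2,6)
blt L1: taken
after xor $t5, $t5, 2: $t5=6^2=4
after add $t5, $t5, $t0: $t5=4+2=6
after xor $t6, $t6, 1: $t6=2^1=3
after add $t0, $t0, 1: $t0=2+1=3
cmp $t0, 6  (cmp 3,6)
blt L1: taken
after xor $t5, $t5, 2: $t5=6^2=4
after add $t5, $t5, $t0: $t5=4+3=7
after xor $t6, $t6, 1: $t6=3^1=2
after add $t0, $t0, 1: $t0=3+1=4
cmp $t0, 6  (cmp 4,6)
blt L1: taken
after xor $t5, $t5, 2: $t5=7^2=5
after add $t5, $t5, $t0: $t5=5+4=9
after xor $t6, $t6, 1: $t6=2^1=3
after add $t0, $t0, 1: $t0=4+1=5
cmp $t0, 6  (cmp 5,6)
blt L1: taken
after xor $t5, $t5, 2: $t5=9^2=11
after add $t5, $t5, $t0: $t5=11+5=16
after xor $t6, $t6, 1: $t6=3^1=2
after add $t0, $t0, 1: $t0=5+1=6
cmp $t0, 6  (cmp 6,6)
blt L1: not taken
halt.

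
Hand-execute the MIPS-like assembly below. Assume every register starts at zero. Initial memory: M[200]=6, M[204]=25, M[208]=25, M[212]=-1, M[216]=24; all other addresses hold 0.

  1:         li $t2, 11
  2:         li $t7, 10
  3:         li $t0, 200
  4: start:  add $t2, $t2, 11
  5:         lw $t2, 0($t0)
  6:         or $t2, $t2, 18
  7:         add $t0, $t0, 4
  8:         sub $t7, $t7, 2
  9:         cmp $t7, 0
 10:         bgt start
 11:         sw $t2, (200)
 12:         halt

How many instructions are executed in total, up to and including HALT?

after li $t2, 11: $t2=11
after li $t7, 10: $t7=10
after li $t0, 200: $t0=200
after add $t2, $t2, 11: $t2=11+11=22
after lw $t2, 0($t0): $t2=M[200]=6
after or $t2, $t2, 18: $t2=6|18=22
after add $t0, $t0, 4: $t0=200+4=204
after sub $t7, $t7, 2: $t7=10-2=8
cmp $t7, 0  (cmp 8,0)
bgt start: taken
after add $t2, $t2, 11: $t2=22+11=33
after lw $t2, 0($t0): $t2=M[204]=25
after or $t2, $t2, 18: $t2=25|18=27
after add $t0, $t0, 4: $t0=204+4=208
after sub $t7, $t7, 2: $t7=8-2=6
cmp $t7, 0  (cmp 6,0)
bgt start: taken
after add $t2, $t2, 11: $t2=27+11=38
after lw $t2, 0($t0): $t2=M[208]=25
after or $t2, $t2, 18: $t2=25|18=27
after add $t0, $t0, 4: $t0=208+4=212
after sub $t7, $t7, 2: $t7=6-2=4
cmp $t7, 0  (cmp 4,0)
bgt start: taken
after add $t2, $t2, 11: $t2=27+11=38
after lw $t2, 0($t0): $t2=M[212]=-1
after or $t2, $t2, 18: $t2=(-1)|18=-1
after add $t0, $t0, 4: $t0=212+4=216
after sub $t7, $t7, 2: $t7=4-2=2
cmp $t7, 0  (cmp 2,0)
bgt start: taken
after add $t2, $t2, 11: $t2=(-1)+11=10
after lw $t2, 0($t0): $t2=M[216]=24
after or $t2, $t2, 18: $t2=24|18=26
after add $t0, $t0, 4: $t0=216+4=220
after sub $t7, $t7, 2: $t7=2-2=0
cmp $t7, 0  (cmp 0,0)
bgt start: not taken
sw $t2, (200) → M[200]=26
halt.
Total executed instructions: 40.

40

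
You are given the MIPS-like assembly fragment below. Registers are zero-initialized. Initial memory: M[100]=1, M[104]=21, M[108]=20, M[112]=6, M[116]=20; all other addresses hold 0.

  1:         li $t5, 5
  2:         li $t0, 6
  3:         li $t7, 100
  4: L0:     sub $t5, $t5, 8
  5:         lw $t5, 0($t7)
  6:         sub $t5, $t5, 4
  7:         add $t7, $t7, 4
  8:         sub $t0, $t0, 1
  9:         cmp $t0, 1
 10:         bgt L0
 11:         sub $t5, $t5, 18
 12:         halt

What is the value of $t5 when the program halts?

$t5=5
$t0=6
$t7=100
$t5=5-8=-3
$t5=M[100]=1
$t5=1-4=-3
$t7=100+4=104
$t0=6-1=5
cmp $t0, 1  (cmp 5,1)
bgt L0: taken
$t5=(-3)-8=-11
$t5=M[104]=21
$t5=21-4=17
$t7=104+4=108
$t0=5-1=4
cmp $t0, 1  (cmp 4,1)
bgt L0: taken
$t5=17-8=9
$t5=M[108]=20
$t5=20-4=16
$t7=108+4=112
$t0=4-1=3
cmp $t0, 1  (cmp 3,1)
bgt L0: taken
$t5=16-8=8
$t5=M[112]=6
$t5=6-4=2
$t7=112+4=116
$t0=3-1=2
cmp $t0, 1  (cmp 2,1)
bgt L0: taken
$t5=2-8=-6
$t5=M[116]=20
$t5=20-4=16
$t7=116+4=120
$t0=2-1=1
cmp $t0, 1  (cmp 1,1)
bgt L0: not taken
$t5=16-18=-2
halt.

-2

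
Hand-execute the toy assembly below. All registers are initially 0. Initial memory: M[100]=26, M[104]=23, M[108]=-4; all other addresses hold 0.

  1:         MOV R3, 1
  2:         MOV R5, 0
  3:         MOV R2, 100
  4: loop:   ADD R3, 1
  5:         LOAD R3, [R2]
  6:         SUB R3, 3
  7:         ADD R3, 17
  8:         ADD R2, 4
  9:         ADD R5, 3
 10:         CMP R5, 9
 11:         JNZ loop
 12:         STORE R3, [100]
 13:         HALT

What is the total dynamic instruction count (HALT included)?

MOV R3, 1 → R3=1
MOV R5, 0 → R5=0
MOV R2, 100 → R2=100
ADD R3, 1 → R3=1+1=2
LOAD R3, [R2] → R3=M[100]=26
SUB R3, 3 → R3=26-3=23
ADD R3, 17 → R3=23+17=40
ADD R2, 4 → R2=100+4=104
ADD R5, 3 → R5=0+3=3
CMP R5, 9  (cmp 3,9)
JNZ loop: taken
ADD R3, 1 → R3=40+1=41
LOAD R3, [R2] → R3=M[104]=23
SUB R3, 3 → R3=23-3=20
ADD R3, 17 → R3=20+17=37
ADD R2, 4 → R2=104+4=108
ADD R5, 3 → R5=3+3=6
CMP R5, 9  (cmp 6,9)
JNZ loop: taken
ADD R3, 1 → R3=37+1=38
LOAD R3, [R2] → R3=M[108]=-4
SUB R3, 3 → R3=(-4)-3=-7
ADD R3, 17 → R3=(-7)+17=10
ADD R2, 4 → R2=108+4=112
ADD R5, 3 → R5=6+3=9
CMP R5, 9  (cmp 9,9)
JNZ loop: not taken
STORE R3, [100] → M[100]=10
halt.
Total executed instructions: 29.

29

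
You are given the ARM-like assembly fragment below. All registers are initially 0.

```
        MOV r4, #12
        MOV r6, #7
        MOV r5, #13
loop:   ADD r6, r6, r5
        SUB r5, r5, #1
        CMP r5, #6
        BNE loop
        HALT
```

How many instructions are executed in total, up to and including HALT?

32

after MOV r4, #12: r4=12
after MOV r6, #7: r6=7
after MOV r5, #13: r5=13
after ADD r6, r6, r5: r6=7+13=20
after SUB r5, r5, #1: r5=13-1=12
CMP r5, #6  (cmp 12,6)
BNE loop: taken
after ADD r6, r6, r5: r6=20+12=32
after SUB r5, r5, #1: r5=12-1=11
CMP r5, #6  (cmp 11,6)
BNE loop: taken
after ADD r6, r6, r5: r6=32+11=43
after SUB r5, r5, #1: r5=11-1=10
CMP r5, #6  (cmp 10,6)
BNE loop: taken
after ADD r6, r6, r5: r6=43+10=53
after SUB r5, r5, #1: r5=10-1=9
CMP r5, #6  (cmp 9,6)
BNE loop: taken
after ADD r6, r6, r5: r6=53+9=62
after SUB r5, r5, #1: r5=9-1=8
CMP r5, #6  (cmp 8,6)
BNE loop: taken
after ADD r6, r6, r5: r6=62+8=70
after SUB r5, r5, #1: r5=8-1=7
CMP r5, #6  (cmp 7,6)
BNE loop: taken
after ADD r6, r6, r5: r6=70+7=77
after SUB r5, r5, #1: r5=7-1=6
CMP r5, #6  (cmp 6,6)
BNE loop: not taken
halt.
Total executed instructions: 32.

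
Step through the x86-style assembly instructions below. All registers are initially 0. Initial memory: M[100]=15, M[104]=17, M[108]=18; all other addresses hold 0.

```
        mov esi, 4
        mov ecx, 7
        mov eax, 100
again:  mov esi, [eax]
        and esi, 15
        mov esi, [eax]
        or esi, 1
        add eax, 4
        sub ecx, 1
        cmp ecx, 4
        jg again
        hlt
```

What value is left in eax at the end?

112

after mov esi, 4: esi=4
after mov ecx, 7: ecx=7
after mov eax, 100: eax=100
after mov esi, [eax]: esi=M[100]=15
after and esi, 15: esi=15&15=15
after mov esi, [eax]: esi=M[100]=15
after or esi, 1: esi=15|1=15
after add eax, 4: eax=100+4=104
after sub ecx, 1: ecx=7-1=6
cmp ecx, 4  (cmp 6,4)
jg again: taken
after mov esi, [eax]: esi=M[104]=17
after and esi, 15: esi=17&15=1
after mov esi, [eax]: esi=M[104]=17
after or esi, 1: esi=17|1=17
after add eax, 4: eax=104+4=108
after sub ecx, 1: ecx=6-1=5
cmp ecx, 4  (cmp 5,4)
jg again: taken
after mov esi, [eax]: esi=M[108]=18
after and esi, 15: esi=18&15=2
after mov esi, [eax]: esi=M[108]=18
after or esi, 1: esi=18|1=19
after add eax, 4: eax=108+4=112
after sub ecx, 1: ecx=5-1=4
cmp ecx, 4  (cmp 4,4)
jg again: not taken
halt.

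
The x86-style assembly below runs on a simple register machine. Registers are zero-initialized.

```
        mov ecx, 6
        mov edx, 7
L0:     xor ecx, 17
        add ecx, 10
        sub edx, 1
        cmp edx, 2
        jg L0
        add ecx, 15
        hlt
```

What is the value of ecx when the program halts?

88

after mov ecx, 6: ecx=6
after mov edx, 7: edx=7
after xor ecx, 17: ecx=6^17=23
after add ecx, 10: ecx=23+10=33
after sub edx, 1: edx=7-1=6
cmp edx, 2  (cmp 6,2)
jg L0: taken
after xor ecx, 17: ecx=33^17=48
after add ecx, 10: ecx=48+10=58
after sub edx, 1: edx=6-1=5
cmp edx, 2  (cmp 5,2)
jg L0: taken
after xor ecx, 17: ecx=58^17=43
after add ecx, 10: ecx=43+10=53
after sub edx, 1: edx=5-1=4
cmp edx, 2  (cmp 4,2)
jg L0: taken
after xor ecx, 17: ecx=53^17=36
after add ecx, 10: ecx=36+10=46
after sub edx, 1: edx=4-1=3
cmp edx, 2  (cmp 3,2)
jg L0: taken
after xor ecx, 17: ecx=46^17=63
after add ecx, 10: ecx=63+10=73
after sub edx, 1: edx=3-1=2
cmp edx, 2  (cmp 2,2)
jg L0: not taken
after add ecx, 15: ecx=73+15=88
halt.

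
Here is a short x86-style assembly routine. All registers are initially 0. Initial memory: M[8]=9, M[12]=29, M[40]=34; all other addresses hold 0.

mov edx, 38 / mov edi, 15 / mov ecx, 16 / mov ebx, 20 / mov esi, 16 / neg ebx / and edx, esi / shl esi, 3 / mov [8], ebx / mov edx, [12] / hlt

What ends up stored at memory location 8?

-20

edx=38
edi=15
ecx=16
ebx=20
esi=16
ebx=-(20)=-20
edx=38&16=0
esi=16<<3=128
mov [8], ebx → M[8]=-20
edx=M[12]=29
halt.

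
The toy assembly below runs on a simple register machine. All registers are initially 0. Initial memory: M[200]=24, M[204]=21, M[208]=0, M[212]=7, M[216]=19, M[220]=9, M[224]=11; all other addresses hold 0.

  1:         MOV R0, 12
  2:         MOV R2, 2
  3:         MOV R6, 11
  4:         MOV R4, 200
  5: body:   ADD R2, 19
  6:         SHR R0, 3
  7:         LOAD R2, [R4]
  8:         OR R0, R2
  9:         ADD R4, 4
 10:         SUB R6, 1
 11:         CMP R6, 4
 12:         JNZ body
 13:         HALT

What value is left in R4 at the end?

MOV R0, 12 → R0=12
MOV R2, 2 → R2=2
MOV R6, 11 → R6=11
MOV R4, 200 → R4=200
ADD R2, 19 → R2=2+19=21
SHR R0, 3 → R0=12>>3=1
LOAD R2, [R4] → R2=M[200]=24
OR R0, R2 → R0=1|24=25
ADD R4, 4 → R4=200+4=204
SUB R6, 1 → R6=11-1=10
CMP R6, 4  (cmp 10,4)
JNZ body: taken
ADD R2, 19 → R2=24+19=43
SHR R0, 3 → R0=25>>3=3
LOAD R2, [R4] → R2=M[204]=21
OR R0, R2 → R0=3|21=23
ADD R4, 4 → R4=204+4=208
SUB R6, 1 → R6=10-1=9
CMP R6, 4  (cmp 9,4)
JNZ body: taken
ADD R2, 19 → R2=21+19=40
SHR R0, 3 → R0=23>>3=2
LOAD R2, [R4] → R2=M[208]=0
OR R0, R2 → R0=2|0=2
ADD R4, 4 → R4=208+4=212
SUB R6, 1 → R6=9-1=8
CMP R6, 4  (cmp 8,4)
JNZ body: taken
ADD R2, 19 → R2=0+19=19
SHR R0, 3 → R0=2>>3=0
LOAD R2, [R4] → R2=M[212]=7
OR R0, R2 → R0=0|7=7
ADD R4, 4 → R4=212+4=216
SUB R6, 1 → R6=8-1=7
CMP R6, 4  (cmp 7,4)
JNZ body: taken
ADD R2, 19 → R2=7+19=26
SHR R0, 3 → R0=7>>3=0
LOAD R2, [R4] → R2=M[216]=19
OR R0, R2 → R0=0|19=19
ADD R4, 4 → R4=216+4=220
SUB R6, 1 → R6=7-1=6
CMP R6, 4  (cmp 6,4)
JNZ body: taken
ADD R2, 19 → R2=19+19=38
SHR R0, 3 → R0=19>>3=2
LOAD R2, [R4] → R2=M[220]=9
OR R0, R2 → R0=2|9=11
ADD R4, 4 → R4=220+4=224
SUB R6, 1 → R6=6-1=5
CMP R6, 4  (cmp 5,4)
JNZ body: taken
ADD R2, 19 → R2=9+19=28
SHR R0, 3 → R0=11>>3=1
LOAD R2, [R4] → R2=M[224]=11
OR R0, R2 → R0=1|11=11
ADD R4, 4 → R4=224+4=228
SUB R6, 1 → R6=5-1=4
CMP R6, 4  (cmp 4,4)
JNZ body: not taken
halt.

228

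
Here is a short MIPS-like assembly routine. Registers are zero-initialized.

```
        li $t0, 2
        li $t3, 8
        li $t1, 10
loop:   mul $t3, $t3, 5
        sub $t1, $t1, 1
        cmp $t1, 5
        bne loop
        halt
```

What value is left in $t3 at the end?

li $t0, 2 → $t0=2
li $t3, 8 → $t3=8
li $t1, 10 → $t1=10
mul $t3, $t3, 5 → $t3=8*5=40
sub $t1, $t1, 1 → $t1=10-1=9
cmp $t1, 5  (cmp 9,5)
bne loop: taken
mul $t3, $t3, 5 → $t3=40*5=200
sub $t1, $t1, 1 → $t1=9-1=8
cmp $t1, 5  (cmp 8,5)
bne loop: taken
mul $t3, $t3, 5 → $t3=200*5=1000
sub $t1, $t1, 1 → $t1=8-1=7
cmp $t1, 5  (cmp 7,5)
bne loop: taken
mul $t3, $t3, 5 → $t3=1000*5=5000
sub $t1, $t1, 1 → $t1=7-1=6
cmp $t1, 5  (cmp 6,5)
bne loop: taken
mul $t3, $t3, 5 → $t3=5000*5=25000
sub $t1, $t1, 1 → $t1=6-1=5
cmp $t1, 5  (cmp 5,5)
bne loop: not taken
halt.

25000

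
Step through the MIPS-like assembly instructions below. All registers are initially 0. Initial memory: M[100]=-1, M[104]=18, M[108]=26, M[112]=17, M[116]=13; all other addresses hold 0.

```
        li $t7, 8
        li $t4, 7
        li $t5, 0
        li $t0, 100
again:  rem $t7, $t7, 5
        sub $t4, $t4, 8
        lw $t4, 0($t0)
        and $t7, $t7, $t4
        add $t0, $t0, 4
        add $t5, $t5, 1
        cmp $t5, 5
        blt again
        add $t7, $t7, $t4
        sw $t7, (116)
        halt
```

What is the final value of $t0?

after li $t7, 8: $t7=8
after li $t4, 7: $t4=7
after li $t5, 0: $t5=0
after li $t0, 100: $t0=100
after rem $t7, $t7, 5: $t7=8%5=3
after sub $t4, $t4, 8: $t4=7-8=-1
after lw $t4, 0($t0): $t4=M[100]=-1
after and $t7, $t7, $t4: $t7=3&(-1)=3
after add $t0, $t0, 4: $t0=100+4=104
after add $t5, $t5, 1: $t5=0+1=1
cmp $t5, 5  (cmp 1,5)
blt again: taken
after rem $t7, $t7, 5: $t7=3%5=3
after sub $t4, $t4, 8: $t4=(-1)-8=-9
after lw $t4, 0($t0): $t4=M[104]=18
after and $t7, $t7, $t4: $t7=3&18=2
after add $t0, $t0, 4: $t0=104+4=108
after add $t5, $t5, 1: $t5=1+1=2
cmp $t5, 5  (cmp 2,5)
blt again: taken
after rem $t7, $t7, 5: $t7=2%5=2
after sub $t4, $t4, 8: $t4=18-8=10
after lw $t4, 0($t0): $t4=M[108]=26
after and $t7, $t7, $t4: $t7=2&26=2
after add $t0, $t0, 4: $t0=108+4=112
after add $t5, $t5, 1: $t5=2+1=3
cmp $t5, 5  (cmp 3,5)
blt again: taken
after rem $t7, $t7, 5: $t7=2%5=2
after sub $t4, $t4, 8: $t4=26-8=18
after lw $t4, 0($t0): $t4=M[112]=17
after and $t7, $t7, $t4: $t7=2&17=0
after add $t0, $t0, 4: $t0=112+4=116
after add $t5, $t5, 1: $t5=3+1=4
cmp $t5, 5  (cmp 4,5)
blt again: taken
after rem $t7, $t7, 5: $t7=0%5=0
after sub $t4, $t4, 8: $t4=17-8=9
after lw $t4, 0($t0): $t4=M[116]=13
after and $t7, $t7, $t4: $t7=0&13=0
after add $t0, $t0, 4: $t0=116+4=120
after add $t5, $t5, 1: $t5=4+1=5
cmp $t5, 5  (cmp 5,5)
blt again: not taken
after add $t7, $t7, $t4: $t7=0+13=13
sw $t7, (116) → M[116]=13
halt.

120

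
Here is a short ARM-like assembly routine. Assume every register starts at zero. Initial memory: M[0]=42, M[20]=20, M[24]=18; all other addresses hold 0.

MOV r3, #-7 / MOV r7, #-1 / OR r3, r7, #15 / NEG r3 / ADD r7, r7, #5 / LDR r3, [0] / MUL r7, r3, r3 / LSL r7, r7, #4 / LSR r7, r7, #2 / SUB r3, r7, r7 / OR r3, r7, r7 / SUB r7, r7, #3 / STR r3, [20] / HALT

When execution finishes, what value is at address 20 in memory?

r3=-7
r7=-1
r3=(-1)|15=-1
r3=-(-1)=1
r7=(-1)+5=4
r3=M[0]=42
r7=42*42=1764
r7=1764<<4=28224
r7=28224>>2=7056
r3=7056-7056=0
r3=7056|7056=7056
r7=7056-3=7053
STR r3, [20] → M[20]=7056
halt.

7056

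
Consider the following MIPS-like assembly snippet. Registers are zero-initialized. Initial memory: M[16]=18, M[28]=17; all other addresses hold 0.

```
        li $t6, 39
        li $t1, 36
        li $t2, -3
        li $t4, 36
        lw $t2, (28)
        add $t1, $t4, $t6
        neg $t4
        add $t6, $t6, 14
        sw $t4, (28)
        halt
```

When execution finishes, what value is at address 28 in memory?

$t6=39
$t1=36
$t2=-3
$t4=36
$t2=M[28]=17
$t1=36+39=75
$t4=-(36)=-36
$t6=39+14=53
sw $t4, (28) → M[28]=-36
halt.

-36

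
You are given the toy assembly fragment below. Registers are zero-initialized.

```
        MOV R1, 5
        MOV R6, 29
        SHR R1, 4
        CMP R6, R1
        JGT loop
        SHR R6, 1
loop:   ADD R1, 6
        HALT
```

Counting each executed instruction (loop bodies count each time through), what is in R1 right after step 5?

after MOV R1, 5: R1=5
after MOV R6, 29: R6=29
after SHR R1, 4: R1=5>>4=0
CMP R6, R1  (cmp 29,0)
JGT loop: taken
After step 5: R1 = 0.

0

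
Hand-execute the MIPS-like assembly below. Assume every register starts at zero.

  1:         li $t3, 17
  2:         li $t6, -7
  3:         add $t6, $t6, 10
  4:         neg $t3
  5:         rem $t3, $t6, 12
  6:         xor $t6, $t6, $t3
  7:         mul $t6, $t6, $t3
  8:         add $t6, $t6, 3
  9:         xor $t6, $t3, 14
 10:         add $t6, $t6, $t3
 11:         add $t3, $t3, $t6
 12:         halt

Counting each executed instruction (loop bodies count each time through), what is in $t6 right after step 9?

13

after li $t3, 17: $t3=17
after li $t6, -7: $t6=-7
after add $t6, $t6, 10: $t6=(-7)+10=3
after neg $t3: $t3=-(17)=-17
after rem $t3, $t6, 12: $t3=3%12=3
after xor $t6, $t6, $t3: $t6=3^3=0
after mul $t6, $t6, $t3: $t6=0*3=0
after add $t6, $t6, 3: $t6=0+3=3
after xor $t6, $t3, 14: $t6=3^14=13
After step 9: $t6 = 13.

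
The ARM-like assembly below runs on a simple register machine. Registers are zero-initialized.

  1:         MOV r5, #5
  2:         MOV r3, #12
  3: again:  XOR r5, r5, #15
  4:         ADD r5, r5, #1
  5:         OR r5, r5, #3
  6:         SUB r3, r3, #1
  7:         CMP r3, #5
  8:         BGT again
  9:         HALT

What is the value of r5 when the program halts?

11

after MOV r5, #5: r5=5
after MOV r3, #12: r3=12
after XOR r5, r5, #15: r5=5^15=10
after ADD r5, r5, #1: r5=10+1=11
after OR r5, r5, #3: r5=11|3=11
after SUB r3, r3, #1: r3=12-1=11
CMP r3, #5  (cmp 11,5)
BGT again: taken
after XOR r5, r5, #15: r5=11^15=4
after ADD r5, r5, #1: r5=4+1=5
after OR r5, r5, #3: r5=5|3=7
after SUB r3, r3, #1: r3=11-1=10
CMP r3, #5  (cmp 10,5)
BGT again: taken
after XOR r5, r5, #15: r5=7^15=8
after ADD r5, r5, #1: r5=8+1=9
after OR r5, r5, #3: r5=9|3=11
after SUB r3, r3, #1: r3=10-1=9
CMP r3, #5  (cmp 9,5)
BGT again: taken
after XOR r5, r5, #15: r5=11^15=4
after ADD r5, r5, #1: r5=4+1=5
after OR r5, r5, #3: r5=5|3=7
after SUB r3, r3, #1: r3=9-1=8
CMP r3, #5  (cmp 8,5)
BGT again: taken
after XOR r5, r5, #15: r5=7^15=8
after ADD r5, r5, #1: r5=8+1=9
after OR r5, r5, #3: r5=9|3=11
after SUB r3, r3, #1: r3=8-1=7
CMP r3, #5  (cmp 7,5)
BGT again: taken
after XOR r5, r5, #15: r5=11^15=4
after ADD r5, r5, #1: r5=4+1=5
after OR r5, r5, #3: r5=5|3=7
after SUB r3, r3, #1: r3=7-1=6
CMP r3, #5  (cmp 6,5)
BGT again: taken
after XOR r5, r5, #15: r5=7^15=8
after ADD r5, r5, #1: r5=8+1=9
after OR r5, r5, #3: r5=9|3=11
after SUB r3, r3, #1: r3=6-1=5
CMP r3, #5  (cmp 5,5)
BGT again: not taken
halt.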